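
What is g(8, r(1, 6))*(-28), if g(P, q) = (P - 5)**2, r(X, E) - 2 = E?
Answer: -252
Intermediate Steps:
r(X, E) = 2 + E
g(P, q) = (-5 + P)**2
g(8, r(1, 6))*(-28) = (-5 + 8)**2*(-28) = 3**2*(-28) = 9*(-28) = -252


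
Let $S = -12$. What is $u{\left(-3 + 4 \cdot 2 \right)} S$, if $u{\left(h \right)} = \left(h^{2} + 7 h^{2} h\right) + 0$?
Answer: $-10800$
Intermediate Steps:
$u{\left(h \right)} = h^{2} + 7 h^{3}$ ($u{\left(h \right)} = \left(h^{2} + 7 h^{3}\right) + 0 = h^{2} + 7 h^{3}$)
$u{\left(-3 + 4 \cdot 2 \right)} S = \left(-3 + 4 \cdot 2\right)^{2} \left(1 + 7 \left(-3 + 4 \cdot 2\right)\right) \left(-12\right) = \left(-3 + 8\right)^{2} \left(1 + 7 \left(-3 + 8\right)\right) \left(-12\right) = 5^{2} \left(1 + 7 \cdot 5\right) \left(-12\right) = 25 \left(1 + 35\right) \left(-12\right) = 25 \cdot 36 \left(-12\right) = 900 \left(-12\right) = -10800$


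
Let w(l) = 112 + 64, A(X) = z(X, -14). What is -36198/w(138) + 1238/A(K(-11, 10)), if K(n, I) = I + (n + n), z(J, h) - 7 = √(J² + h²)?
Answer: -6029417/25608 + 2476*√85/291 ≈ -157.01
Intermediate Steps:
z(J, h) = 7 + √(J² + h²)
K(n, I) = I + 2*n
A(X) = 7 + √(196 + X²) (A(X) = 7 + √(X² + (-14)²) = 7 + √(X² + 196) = 7 + √(196 + X²))
w(l) = 176
-36198/w(138) + 1238/A(K(-11, 10)) = -36198/176 + 1238/(7 + √(196 + (10 + 2*(-11))²)) = -36198*1/176 + 1238/(7 + √(196 + (10 - 22)²)) = -18099/88 + 1238/(7 + √(196 + (-12)²)) = -18099/88 + 1238/(7 + √(196 + 144)) = -18099/88 + 1238/(7 + √340) = -18099/88 + 1238/(7 + 2*√85)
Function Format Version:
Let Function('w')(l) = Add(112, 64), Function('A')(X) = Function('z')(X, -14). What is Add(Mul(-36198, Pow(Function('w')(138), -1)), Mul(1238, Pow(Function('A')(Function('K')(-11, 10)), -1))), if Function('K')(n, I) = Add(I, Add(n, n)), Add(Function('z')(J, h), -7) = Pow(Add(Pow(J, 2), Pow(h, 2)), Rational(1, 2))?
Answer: Add(Rational(-6029417, 25608), Mul(Rational(2476, 291), Pow(85, Rational(1, 2)))) ≈ -157.01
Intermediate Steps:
Function('z')(J, h) = Add(7, Pow(Add(Pow(J, 2), Pow(h, 2)), Rational(1, 2)))
Function('K')(n, I) = Add(I, Mul(2, n))
Function('A')(X) = Add(7, Pow(Add(196, Pow(X, 2)), Rational(1, 2))) (Function('A')(X) = Add(7, Pow(Add(Pow(X, 2), Pow(-14, 2)), Rational(1, 2))) = Add(7, Pow(Add(Pow(X, 2), 196), Rational(1, 2))) = Add(7, Pow(Add(196, Pow(X, 2)), Rational(1, 2))))
Function('w')(l) = 176
Add(Mul(-36198, Pow(Function('w')(138), -1)), Mul(1238, Pow(Function('A')(Function('K')(-11, 10)), -1))) = Add(Mul(-36198, Pow(176, -1)), Mul(1238, Pow(Add(7, Pow(Add(196, Pow(Add(10, Mul(2, -11)), 2)), Rational(1, 2))), -1))) = Add(Mul(-36198, Rational(1, 176)), Mul(1238, Pow(Add(7, Pow(Add(196, Pow(Add(10, -22), 2)), Rational(1, 2))), -1))) = Add(Rational(-18099, 88), Mul(1238, Pow(Add(7, Pow(Add(196, Pow(-12, 2)), Rational(1, 2))), -1))) = Add(Rational(-18099, 88), Mul(1238, Pow(Add(7, Pow(Add(196, 144), Rational(1, 2))), -1))) = Add(Rational(-18099, 88), Mul(1238, Pow(Add(7, Pow(340, Rational(1, 2))), -1))) = Add(Rational(-18099, 88), Mul(1238, Pow(Add(7, Mul(2, Pow(85, Rational(1, 2)))), -1)))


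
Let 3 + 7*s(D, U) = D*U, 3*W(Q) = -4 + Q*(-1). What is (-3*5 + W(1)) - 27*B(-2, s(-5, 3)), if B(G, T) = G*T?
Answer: -3266/21 ≈ -155.52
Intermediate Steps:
W(Q) = -4/3 - Q/3 (W(Q) = (-4 + Q*(-1))/3 = (-4 - Q)/3 = -4/3 - Q/3)
s(D, U) = -3/7 + D*U/7 (s(D, U) = -3/7 + (D*U)/7 = -3/7 + D*U/7)
(-3*5 + W(1)) - 27*B(-2, s(-5, 3)) = (-3*5 + (-4/3 - ⅓*1)) - (-54)*(-3/7 + (⅐)*(-5)*3) = (-15 + (-4/3 - ⅓)) - (-54)*(-3/7 - 15/7) = (-15 - 5/3) - (-54)*(-18)/7 = -50/3 - 27*36/7 = -50/3 - 972/7 = -3266/21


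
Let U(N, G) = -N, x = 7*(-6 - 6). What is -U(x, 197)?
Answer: -84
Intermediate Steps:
x = -84 (x = 7*(-12) = -84)
-U(x, 197) = -(-1)*(-84) = -1*84 = -84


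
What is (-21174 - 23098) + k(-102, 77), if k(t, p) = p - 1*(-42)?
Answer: -44153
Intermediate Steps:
k(t, p) = 42 + p (k(t, p) = p + 42 = 42 + p)
(-21174 - 23098) + k(-102, 77) = (-21174 - 23098) + (42 + 77) = -44272 + 119 = -44153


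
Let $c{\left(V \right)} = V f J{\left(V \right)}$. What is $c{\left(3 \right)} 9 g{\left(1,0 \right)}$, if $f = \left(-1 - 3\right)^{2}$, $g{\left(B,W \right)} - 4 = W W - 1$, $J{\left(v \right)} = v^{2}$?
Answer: $11664$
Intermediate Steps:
$g{\left(B,W \right)} = 3 + W^{2}$ ($g{\left(B,W \right)} = 4 + \left(W W - 1\right) = 4 + \left(W^{2} - 1\right) = 4 + \left(-1 + W^{2}\right) = 3 + W^{2}$)
$f = 16$ ($f = \left(-4\right)^{2} = 16$)
$c{\left(V \right)} = 16 V^{3}$ ($c{\left(V \right)} = V 16 V^{2} = 16 V V^{2} = 16 V^{3}$)
$c{\left(3 \right)} 9 g{\left(1,0 \right)} = 16 \cdot 3^{3} \cdot 9 \left(3 + 0^{2}\right) = 16 \cdot 27 \cdot 9 \left(3 + 0\right) = 432 \cdot 9 \cdot 3 = 3888 \cdot 3 = 11664$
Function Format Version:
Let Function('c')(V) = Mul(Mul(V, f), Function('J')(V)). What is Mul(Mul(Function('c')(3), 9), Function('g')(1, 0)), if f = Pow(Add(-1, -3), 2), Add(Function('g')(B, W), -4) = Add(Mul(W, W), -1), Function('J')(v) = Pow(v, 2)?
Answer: 11664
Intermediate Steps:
Function('g')(B, W) = Add(3, Pow(W, 2)) (Function('g')(B, W) = Add(4, Add(Mul(W, W), -1)) = Add(4, Add(Pow(W, 2), -1)) = Add(4, Add(-1, Pow(W, 2))) = Add(3, Pow(W, 2)))
f = 16 (f = Pow(-4, 2) = 16)
Function('c')(V) = Mul(16, Pow(V, 3)) (Function('c')(V) = Mul(Mul(V, 16), Pow(V, 2)) = Mul(Mul(16, V), Pow(V, 2)) = Mul(16, Pow(V, 3)))
Mul(Mul(Function('c')(3), 9), Function('g')(1, 0)) = Mul(Mul(Mul(16, Pow(3, 3)), 9), Add(3, Pow(0, 2))) = Mul(Mul(Mul(16, 27), 9), Add(3, 0)) = Mul(Mul(432, 9), 3) = Mul(3888, 3) = 11664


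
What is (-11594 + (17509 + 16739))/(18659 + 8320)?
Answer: 22654/26979 ≈ 0.83969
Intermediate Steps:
(-11594 + (17509 + 16739))/(18659 + 8320) = (-11594 + 34248)/26979 = 22654*(1/26979) = 22654/26979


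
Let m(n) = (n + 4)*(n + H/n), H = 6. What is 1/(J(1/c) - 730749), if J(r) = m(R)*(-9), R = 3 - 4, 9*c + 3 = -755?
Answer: -1/730560 ≈ -1.3688e-6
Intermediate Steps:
c = -758/9 (c = -⅓ + (⅑)*(-755) = -⅓ - 755/9 = -758/9 ≈ -84.222)
R = -1
m(n) = (4 + n)*(n + 6/n) (m(n) = (n + 4)*(n + 6/n) = (4 + n)*(n + 6/n))
J(r) = 189 (J(r) = (6 + (-1)² + 4*(-1) + 24/(-1))*(-9) = (6 + 1 - 4 + 24*(-1))*(-9) = (6 + 1 - 4 - 24)*(-9) = -21*(-9) = 189)
1/(J(1/c) - 730749) = 1/(189 - 730749) = 1/(-730560) = -1/730560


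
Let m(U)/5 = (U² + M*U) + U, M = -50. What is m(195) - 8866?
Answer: 133484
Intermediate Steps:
m(U) = -245*U + 5*U² (m(U) = 5*((U² - 50*U) + U) = 5*(U² - 49*U) = -245*U + 5*U²)
m(195) - 8866 = 5*195*(-49 + 195) - 8866 = 5*195*146 - 8866 = 142350 - 8866 = 133484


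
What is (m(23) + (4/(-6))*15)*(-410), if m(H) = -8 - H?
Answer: 16810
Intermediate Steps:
(m(23) + (4/(-6))*15)*(-410) = ((-8 - 1*23) + (4/(-6))*15)*(-410) = ((-8 - 23) + (4*(-⅙))*15)*(-410) = (-31 - ⅔*15)*(-410) = (-31 - 10)*(-410) = -41*(-410) = 16810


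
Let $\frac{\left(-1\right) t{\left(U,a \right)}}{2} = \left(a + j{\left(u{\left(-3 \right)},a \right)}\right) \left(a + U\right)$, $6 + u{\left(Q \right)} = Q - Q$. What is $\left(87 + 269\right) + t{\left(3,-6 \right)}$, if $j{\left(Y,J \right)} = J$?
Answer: $284$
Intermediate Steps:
$u{\left(Q \right)} = -6$ ($u{\left(Q \right)} = -6 + \left(Q - Q\right) = -6 + 0 = -6$)
$t{\left(U,a \right)} = - 4 a \left(U + a\right)$ ($t{\left(U,a \right)} = - 2 \left(a + a\right) \left(a + U\right) = - 2 \cdot 2 a \left(U + a\right) = - 4 a \left(U + a\right)$)
$\left(87 + 269\right) + t{\left(3,-6 \right)} = \left(87 + 269\right) + 4 \left(-6\right) \left(\left(-1\right) 3 - -6\right) = 356 + 4 \left(-6\right) \left(-3 + 6\right) = 356 + 4 \left(-6\right) 3 = 356 - 72 = 284$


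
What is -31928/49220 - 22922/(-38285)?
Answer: -4707132/94219385 ≈ -0.049959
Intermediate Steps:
-31928/49220 - 22922/(-38285) = -31928*1/49220 - 22922*(-1/38285) = -7982/12305 + 22922/38285 = -4707132/94219385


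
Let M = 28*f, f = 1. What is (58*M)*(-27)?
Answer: -43848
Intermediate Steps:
M = 28 (M = 28*1 = 28)
(58*M)*(-27) = (58*28)*(-27) = 1624*(-27) = -43848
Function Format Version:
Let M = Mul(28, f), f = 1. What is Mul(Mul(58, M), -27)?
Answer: -43848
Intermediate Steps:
M = 28 (M = Mul(28, 1) = 28)
Mul(Mul(58, M), -27) = Mul(Mul(58, 28), -27) = Mul(1624, -27) = -43848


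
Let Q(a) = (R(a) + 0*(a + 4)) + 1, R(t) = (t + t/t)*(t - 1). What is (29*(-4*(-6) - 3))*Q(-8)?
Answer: 38976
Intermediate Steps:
R(t) = (1 + t)*(-1 + t) (R(t) = (t + 1)*(-1 + t) = (1 + t)*(-1 + t))
Q(a) = a**2 (Q(a) = ((-1 + a**2) + 0*(a + 4)) + 1 = ((-1 + a**2) + 0*(4 + a)) + 1 = ((-1 + a**2) + 0) + 1 = (-1 + a**2) + 1 = a**2)
(29*(-4*(-6) - 3))*Q(-8) = (29*(-4*(-6) - 3))*(-8)**2 = (29*(24 - 3))*64 = (29*21)*64 = 609*64 = 38976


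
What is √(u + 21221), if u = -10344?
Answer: √10877 ≈ 104.29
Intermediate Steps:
√(u + 21221) = √(-10344 + 21221) = √10877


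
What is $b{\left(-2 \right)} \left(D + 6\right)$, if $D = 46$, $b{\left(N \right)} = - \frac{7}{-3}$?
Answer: $\frac{364}{3} \approx 121.33$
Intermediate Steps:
$b{\left(N \right)} = \frac{7}{3}$ ($b{\left(N \right)} = \left(-7\right) \left(- \frac{1}{3}\right) = \frac{7}{3}$)
$b{\left(-2 \right)} \left(D + 6\right) = \frac{7 \left(46 + 6\right)}{3} = \frac{7}{3} \cdot 52 = \frac{364}{3}$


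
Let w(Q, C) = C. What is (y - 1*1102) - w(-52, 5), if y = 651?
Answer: -456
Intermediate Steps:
(y - 1*1102) - w(-52, 5) = (651 - 1*1102) - 1*5 = (651 - 1102) - 5 = -451 - 5 = -456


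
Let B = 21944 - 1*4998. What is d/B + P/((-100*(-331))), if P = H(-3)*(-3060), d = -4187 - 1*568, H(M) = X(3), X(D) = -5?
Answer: 1018833/5609126 ≈ 0.18164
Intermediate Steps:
H(M) = -5
d = -4755 (d = -4187 - 568 = -4755)
P = 15300 (P = -5*(-3060) = 15300)
B = 16946 (B = 21944 - 4998 = 16946)
d/B + P/((-100*(-331))) = -4755/16946 + 15300/((-100*(-331))) = -4755*1/16946 + 15300/33100 = -4755/16946 + 15300*(1/33100) = -4755/16946 + 153/331 = 1018833/5609126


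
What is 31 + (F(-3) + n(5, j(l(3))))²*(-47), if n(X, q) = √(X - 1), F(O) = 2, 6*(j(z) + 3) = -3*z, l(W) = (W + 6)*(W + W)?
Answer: -721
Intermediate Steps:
l(W) = 2*W*(6 + W) (l(W) = (6 + W)*(2*W) = 2*W*(6 + W))
j(z) = -3 - z/2 (j(z) = -3 + (-3*z)/6 = -3 - z/2)
n(X, q) = √(-1 + X)
31 + (F(-3) + n(5, j(l(3))))²*(-47) = 31 + (2 + √(-1 + 5))²*(-47) = 31 + (2 + √4)²*(-47) = 31 + (2 + 2)²*(-47) = 31 + 4²*(-47) = 31 + 16*(-47) = 31 - 752 = -721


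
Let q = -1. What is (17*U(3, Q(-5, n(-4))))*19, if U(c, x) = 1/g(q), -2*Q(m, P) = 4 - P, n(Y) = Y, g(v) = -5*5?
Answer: -323/25 ≈ -12.920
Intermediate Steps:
g(v) = -25
Q(m, P) = -2 + P/2 (Q(m, P) = -(4 - P)/2 = -2 + P/2)
U(c, x) = -1/25 (U(c, x) = 1/(-25) = -1/25)
(17*U(3, Q(-5, n(-4))))*19 = (17*(-1/25))*19 = -17/25*19 = -323/25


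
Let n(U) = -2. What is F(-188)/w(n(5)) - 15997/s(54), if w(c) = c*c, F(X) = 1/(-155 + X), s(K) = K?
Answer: -10973969/37044 ≈ -296.24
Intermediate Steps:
w(c) = c**2
F(-188)/w(n(5)) - 15997/s(54) = 1/((-155 - 188)*((-2)**2)) - 15997/54 = 1/(-343*4) - 15997*1/54 = -1/343*1/4 - 15997/54 = -1/1372 - 15997/54 = -10973969/37044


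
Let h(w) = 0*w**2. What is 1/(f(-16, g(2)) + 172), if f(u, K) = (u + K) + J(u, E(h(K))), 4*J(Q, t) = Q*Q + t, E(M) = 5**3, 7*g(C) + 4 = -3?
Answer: 4/1001 ≈ 0.0039960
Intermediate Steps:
g(C) = -1 (g(C) = -4/7 + (1/7)*(-3) = -4/7 - 3/7 = -1)
h(w) = 0
E(M) = 125
J(Q, t) = t/4 + Q**2/4 (J(Q, t) = (Q*Q + t)/4 = (Q**2 + t)/4 = (t + Q**2)/4 = t/4 + Q**2/4)
f(u, K) = 125/4 + K + u + u**2/4 (f(u, K) = (u + K) + ((1/4)*125 + u**2/4) = (K + u) + (125/4 + u**2/4) = 125/4 + K + u + u**2/4)
1/(f(-16, g(2)) + 172) = 1/((125/4 - 1 - 16 + (1/4)*(-16)**2) + 172) = 1/((125/4 - 1 - 16 + (1/4)*256) + 172) = 1/((125/4 - 1 - 16 + 64) + 172) = 1/(313/4 + 172) = 1/(1001/4) = 4/1001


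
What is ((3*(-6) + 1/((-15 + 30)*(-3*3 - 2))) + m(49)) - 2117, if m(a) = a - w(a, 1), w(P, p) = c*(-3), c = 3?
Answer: -342706/165 ≈ -2077.0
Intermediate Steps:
w(P, p) = -9 (w(P, p) = 3*(-3) = -9)
m(a) = 9 + a (m(a) = a - 1*(-9) = a + 9 = 9 + a)
((3*(-6) + 1/((-15 + 30)*(-3*3 - 2))) + m(49)) - 2117 = ((3*(-6) + 1/((-15 + 30)*(-3*3 - 2))) + (9 + 49)) - 2117 = ((-18 + 1/(15*(-9 - 2))) + 58) - 2117 = ((-18 + (1/15)/(-11)) + 58) - 2117 = ((-18 + (1/15)*(-1/11)) + 58) - 2117 = ((-18 - 1/165) + 58) - 2117 = (-2971/165 + 58) - 2117 = 6599/165 - 2117 = -342706/165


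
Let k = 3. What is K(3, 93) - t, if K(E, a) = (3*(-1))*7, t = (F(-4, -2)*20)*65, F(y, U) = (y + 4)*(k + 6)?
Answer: -21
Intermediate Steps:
F(y, U) = 36 + 9*y (F(y, U) = (y + 4)*(3 + 6) = (4 + y)*9 = 36 + 9*y)
t = 0 (t = ((36 + 9*(-4))*20)*65 = ((36 - 36)*20)*65 = (0*20)*65 = 0*65 = 0)
K(E, a) = -21 (K(E, a) = -3*7 = -21)
K(3, 93) - t = -21 - 1*0 = -21 + 0 = -21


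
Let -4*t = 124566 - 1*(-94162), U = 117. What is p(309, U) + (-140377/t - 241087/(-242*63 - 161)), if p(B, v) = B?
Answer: 1270386867/3882422 ≈ 327.21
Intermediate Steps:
t = -54682 (t = -(124566 - 1*(-94162))/4 = -(124566 + 94162)/4 = -¼*218728 = -54682)
p(309, U) + (-140377/t - 241087/(-242*63 - 161)) = 309 + (-140377/(-54682) - 241087/(-242*63 - 161)) = 309 + (-140377*(-1/54682) - 241087/(-15246 - 161)) = 309 + (140377/54682 - 241087/(-15407)) = 309 + (140377/54682 - 241087*(-1/15407)) = 309 + (140377/54682 + 1111/71) = 309 + 70718469/3882422 = 1270386867/3882422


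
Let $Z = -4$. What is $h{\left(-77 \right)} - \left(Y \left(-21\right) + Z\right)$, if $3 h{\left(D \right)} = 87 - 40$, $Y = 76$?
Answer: $\frac{4847}{3} \approx 1615.7$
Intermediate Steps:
$h{\left(D \right)} = \frac{47}{3}$ ($h{\left(D \right)} = \frac{87 - 40}{3} = \frac{1}{3} \cdot 47 = \frac{47}{3}$)
$h{\left(-77 \right)} - \left(Y \left(-21\right) + Z\right) = \frac{47}{3} - \left(76 \left(-21\right) - 4\right) = \frac{47}{3} - \left(-1596 - 4\right) = \frac{47}{3} - -1600 = \frac{47}{3} + 1600 = \frac{4847}{3}$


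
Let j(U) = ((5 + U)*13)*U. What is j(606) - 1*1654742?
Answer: 3158716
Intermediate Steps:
j(U) = U*(65 + 13*U) (j(U) = (65 + 13*U)*U = U*(65 + 13*U))
j(606) - 1*1654742 = 13*606*(5 + 606) - 1*1654742 = 13*606*611 - 1654742 = 4813458 - 1654742 = 3158716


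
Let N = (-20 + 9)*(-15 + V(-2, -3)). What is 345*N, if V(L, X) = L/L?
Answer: 53130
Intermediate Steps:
V(L, X) = 1
N = 154 (N = (-20 + 9)*(-15 + 1) = -11*(-14) = 154)
345*N = 345*154 = 53130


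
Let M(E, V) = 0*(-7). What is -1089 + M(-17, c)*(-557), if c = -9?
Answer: -1089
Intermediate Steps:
M(E, V) = 0
-1089 + M(-17, c)*(-557) = -1089 + 0*(-557) = -1089 + 0 = -1089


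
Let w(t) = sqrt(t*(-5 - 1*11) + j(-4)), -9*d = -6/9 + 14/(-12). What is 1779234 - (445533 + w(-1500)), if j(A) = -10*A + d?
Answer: 1333701 - sqrt(7789026)/18 ≈ 1.3335e+6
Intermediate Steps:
d = 11/54 (d = -(-6/9 + 14/(-12))/9 = -(-6*1/9 + 14*(-1/12))/9 = -(-2/3 - 7/6)/9 = -1/9*(-11/6) = 11/54 ≈ 0.20370)
j(A) = 11/54 - 10*A (j(A) = -10*A + 11/54 = 11/54 - 10*A)
w(t) = sqrt(2171/54 - 16*t) (w(t) = sqrt(t*(-5 - 1*11) + (11/54 - 10*(-4))) = sqrt(t*(-5 - 11) + (11/54 + 40)) = sqrt(t*(-16) + 2171/54) = sqrt(-16*t + 2171/54) = sqrt(2171/54 - 16*t))
1779234 - (445533 + w(-1500)) = 1779234 - (445533 + sqrt(13026 - 5184*(-1500))/18) = 1779234 - (445533 + sqrt(13026 + 7776000)/18) = 1779234 - (445533 + sqrt(7789026)/18) = 1779234 + (-445533 - sqrt(7789026)/18) = 1333701 - sqrt(7789026)/18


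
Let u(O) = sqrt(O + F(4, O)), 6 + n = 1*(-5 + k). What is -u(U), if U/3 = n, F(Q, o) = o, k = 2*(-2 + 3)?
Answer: -3*I*sqrt(6) ≈ -7.3485*I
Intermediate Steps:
k = 2 (k = 2*1 = 2)
n = -9 (n = -6 + 1*(-5 + 2) = -6 + 1*(-3) = -6 - 3 = -9)
U = -27 (U = 3*(-9) = -27)
u(O) = sqrt(2)*sqrt(O) (u(O) = sqrt(O + O) = sqrt(2*O) = sqrt(2)*sqrt(O))
-u(U) = -sqrt(2)*sqrt(-27) = -sqrt(2)*3*I*sqrt(3) = -3*I*sqrt(6)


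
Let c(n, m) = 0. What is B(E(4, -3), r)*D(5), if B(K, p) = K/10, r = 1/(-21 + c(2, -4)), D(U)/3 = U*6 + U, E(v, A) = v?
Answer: 42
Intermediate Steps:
D(U) = 21*U (D(U) = 3*(U*6 + U) = 3*(6*U + U) = 3*(7*U) = 21*U)
r = -1/21 (r = 1/(-21 + 0) = 1/(-21) = -1/21 ≈ -0.047619)
B(K, p) = K/10 (B(K, p) = K*(⅒) = K/10)
B(E(4, -3), r)*D(5) = ((⅒)*4)*(21*5) = (⅖)*105 = 42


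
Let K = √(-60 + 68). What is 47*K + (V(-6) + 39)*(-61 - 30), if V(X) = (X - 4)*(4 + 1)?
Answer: 1001 + 94*√2 ≈ 1133.9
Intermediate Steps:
V(X) = -20 + 5*X (V(X) = (-4 + X)*5 = -20 + 5*X)
K = 2*√2 (K = √8 = 2*√2 ≈ 2.8284)
47*K + (V(-6) + 39)*(-61 - 30) = 47*(2*√2) + ((-20 + 5*(-6)) + 39)*(-61 - 30) = 94*√2 + ((-20 - 30) + 39)*(-91) = 94*√2 + (-50 + 39)*(-91) = 94*√2 - 11*(-91) = 94*√2 + 1001 = 1001 + 94*√2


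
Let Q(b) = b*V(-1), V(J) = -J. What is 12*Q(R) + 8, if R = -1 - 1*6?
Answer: -76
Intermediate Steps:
R = -7 (R = -1 - 6 = -7)
Q(b) = b (Q(b) = b*(-1*(-1)) = b*1 = b)
12*Q(R) + 8 = 12*(-7) + 8 = -84 + 8 = -76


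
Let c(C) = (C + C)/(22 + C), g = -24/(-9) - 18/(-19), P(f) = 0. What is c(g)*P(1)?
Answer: 0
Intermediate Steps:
g = 206/57 (g = -24*(-1/9) - 18*(-1/19) = 8/3 + 18/19 = 206/57 ≈ 3.6140)
c(C) = 2*C/(22 + C) (c(C) = (2*C)/(22 + C) = 2*C/(22 + C))
c(g)*P(1) = (2*(206/57)/(22 + 206/57))*0 = (2*(206/57)/(1460/57))*0 = (2*(206/57)*(57/1460))*0 = (103/365)*0 = 0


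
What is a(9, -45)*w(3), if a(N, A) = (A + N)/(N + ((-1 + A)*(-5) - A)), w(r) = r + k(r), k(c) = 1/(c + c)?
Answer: -57/142 ≈ -0.40141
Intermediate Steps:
k(c) = 1/(2*c)
w(r) = r + 1/(2*r)
a(N, A) = (A + N)/(5 + N - 6*A) (a(N, A) = (A + N)/(N + ((5 - 5*A) - A)) = (A + N)/(N + (5 - 6*A)) = (A + N)/(5 + N - 6*A))
a(9, -45)*w(3) = ((-45 + 9)/(5 + 9 - 6*(-45)))*(3 + (½)/3) = (-36/(5 + 9 + 270))*(3 + (½)*(⅓)) = (-36/284)*(3 + ⅙) = ((1/284)*(-36))*(19/6) = -9/71*19/6 = -57/142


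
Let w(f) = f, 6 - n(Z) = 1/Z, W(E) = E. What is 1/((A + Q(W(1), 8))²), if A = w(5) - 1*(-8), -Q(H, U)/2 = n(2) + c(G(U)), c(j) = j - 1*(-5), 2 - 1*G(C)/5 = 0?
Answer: 1/784 ≈ 0.0012755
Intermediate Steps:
n(Z) = 6 - 1/Z
G(C) = 10 (G(C) = 10 - 5*0 = 10 + 0 = 10)
c(j) = 5 + j (c(j) = j + 5 = 5 + j)
Q(H, U) = -41 (Q(H, U) = -2*((6 - 1/2) + (5 + 10)) = -2*((6 - 1*½) + 15) = -2*((6 - ½) + 15) = -2*(11/2 + 15) = -2*41/2 = -41)
A = 13 (A = 5 - 1*(-8) = 5 + 8 = 13)
1/((A + Q(W(1), 8))²) = 1/((13 - 41)²) = 1/((-28)²) = 1/784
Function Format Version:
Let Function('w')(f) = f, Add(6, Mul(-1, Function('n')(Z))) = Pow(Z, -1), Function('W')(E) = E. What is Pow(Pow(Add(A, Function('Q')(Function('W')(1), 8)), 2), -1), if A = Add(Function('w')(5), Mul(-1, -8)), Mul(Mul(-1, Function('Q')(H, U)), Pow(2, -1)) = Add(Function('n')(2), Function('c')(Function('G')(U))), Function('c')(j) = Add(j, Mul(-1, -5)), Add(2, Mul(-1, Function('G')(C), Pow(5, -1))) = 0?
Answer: Rational(1, 784) ≈ 0.0012755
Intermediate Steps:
Function('n')(Z) = Add(6, Mul(-1, Pow(Z, -1)))
Function('G')(C) = 10 (Function('G')(C) = Add(10, Mul(-5, 0)) = Add(10, 0) = 10)
Function('c')(j) = Add(5, j) (Function('c')(j) = Add(j, 5) = Add(5, j))
Function('Q')(H, U) = -41 (Function('Q')(H, U) = Mul(-2, Add(Add(6, Mul(-1, Pow(2, -1))), Add(5, 10))) = Mul(-2, Add(Add(6, Mul(-1, Rational(1, 2))), 15)) = Mul(-2, Add(Add(6, Rational(-1, 2)), 15)) = Mul(-2, Add(Rational(11, 2), 15)) = Mul(-2, Rational(41, 2)) = -41)
A = 13 (A = Add(5, Mul(-1, -8)) = Add(5, 8) = 13)
Pow(Pow(Add(A, Function('Q')(Function('W')(1), 8)), 2), -1) = Pow(Pow(Add(13, -41), 2), -1) = Pow(Pow(-28, 2), -1) = Pow(784, -1) = Rational(1, 784)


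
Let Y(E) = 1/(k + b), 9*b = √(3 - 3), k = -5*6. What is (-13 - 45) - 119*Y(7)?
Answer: -1621/30 ≈ -54.033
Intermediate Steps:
k = -30
b = 0 (b = √(3 - 3)/9 = √0/9 = (⅑)*0 = 0)
Y(E) = -1/30 (Y(E) = 1/(-30 + 0) = 1/(-30) = -1/30)
(-13 - 45) - 119*Y(7) = (-13 - 45) - 119*(-1/30) = -58 + 119/30 = -1621/30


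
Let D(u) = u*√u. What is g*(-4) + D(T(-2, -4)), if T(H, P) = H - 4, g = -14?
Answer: 56 - 6*I*√6 ≈ 56.0 - 14.697*I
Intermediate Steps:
T(H, P) = -4 + H
D(u) = u^(3/2)
g*(-4) + D(T(-2, -4)) = -14*(-4) + (-4 - 2)^(3/2) = 56 + (-6)^(3/2) = 56 - 6*I*√6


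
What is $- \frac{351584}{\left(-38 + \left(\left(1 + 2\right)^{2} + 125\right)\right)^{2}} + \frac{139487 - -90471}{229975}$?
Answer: $- \frac{2460507421}{66232800} \approx -37.149$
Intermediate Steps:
$- \frac{351584}{\left(-38 + \left(\left(1 + 2\right)^{2} + 125\right)\right)^{2}} + \frac{139487 - -90471}{229975} = - \frac{351584}{\left(-38 + \left(3^{2} + 125\right)\right)^{2}} + \left(139487 + 90471\right) \frac{1}{229975} = - \frac{351584}{\left(-38 + \left(9 + 125\right)\right)^{2}} + 229958 \cdot \frac{1}{229975} = - \frac{351584}{\left(-38 + 134\right)^{2}} + \frac{229958}{229975} = - \frac{351584}{96^{2}} + \frac{229958}{229975} = - \frac{351584}{9216} + \frac{229958}{229975} = \left(-351584\right) \frac{1}{9216} + \frac{229958}{229975} = - \frac{10987}{288} + \frac{229958}{229975} = - \frac{2460507421}{66232800}$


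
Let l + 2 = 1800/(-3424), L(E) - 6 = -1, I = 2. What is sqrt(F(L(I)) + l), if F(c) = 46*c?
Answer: sqrt(10417413)/214 ≈ 15.082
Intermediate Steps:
L(E) = 5 (L(E) = 6 - 1 = 5)
l = -1081/428 (l = -2 + 1800/(-3424) = -2 + 1800*(-1/3424) = -2 - 225/428 = -1081/428 ≈ -2.5257)
sqrt(F(L(I)) + l) = sqrt(46*5 - 1081/428) = sqrt(230 - 1081/428) = sqrt(97359/428) = sqrt(10417413)/214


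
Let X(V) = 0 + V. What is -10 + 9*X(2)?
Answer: 8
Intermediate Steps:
X(V) = V
-10 + 9*X(2) = -10 + 9*2 = -10 + 18 = 8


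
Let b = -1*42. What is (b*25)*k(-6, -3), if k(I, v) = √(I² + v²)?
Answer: -3150*√5 ≈ -7043.6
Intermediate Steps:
b = -42
(b*25)*k(-6, -3) = (-42*25)*√((-6)² + (-3)²) = -1050*√(36 + 9) = -3150*√5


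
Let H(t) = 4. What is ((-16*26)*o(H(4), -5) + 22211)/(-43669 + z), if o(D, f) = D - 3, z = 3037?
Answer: -7265/13544 ≈ -0.53640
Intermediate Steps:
o(D, f) = -3 + D
((-16*26)*o(H(4), -5) + 22211)/(-43669 + z) = ((-16*26)*(-3 + 4) + 22211)/(-43669 + 3037) = (-416*1 + 22211)/(-40632) = (-416 + 22211)*(-1/40632) = 21795*(-1/40632) = -7265/13544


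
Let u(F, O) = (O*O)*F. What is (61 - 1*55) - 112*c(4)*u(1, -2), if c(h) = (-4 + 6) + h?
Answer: -2682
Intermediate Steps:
c(h) = 2 + h
u(F, O) = F*O² (u(F, O) = O²*F = F*O²)
(61 - 1*55) - 112*c(4)*u(1, -2) = (61 - 1*55) - 112*(2 + 4)*1*(-2)² = (61 - 55) - 672*1*4 = 6 - 672*4 = 6 - 112*24 = 6 - 2688 = -2682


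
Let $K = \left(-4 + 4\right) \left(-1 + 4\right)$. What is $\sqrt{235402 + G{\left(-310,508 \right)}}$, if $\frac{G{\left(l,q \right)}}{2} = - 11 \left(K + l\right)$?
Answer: $\sqrt{242222} \approx 492.16$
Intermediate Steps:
$K = 0$ ($K = 0 \cdot 3 = 0$)
$G{\left(l,q \right)} = - 22 l$ ($G{\left(l,q \right)} = 2 \left(- 11 \left(0 + l\right)\right) = 2 \left(- 11 l\right) = - 22 l$)
$\sqrt{235402 + G{\left(-310,508 \right)}} = \sqrt{235402 - -6820} = \sqrt{235402 + 6820} = \sqrt{242222}$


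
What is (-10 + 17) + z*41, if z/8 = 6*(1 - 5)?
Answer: -7865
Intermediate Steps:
z = -192 (z = 8*(6*(1 - 5)) = 8*(6*(-4)) = 8*(-24) = -192)
(-10 + 17) + z*41 = (-10 + 17) - 192*41 = 7 - 7872 = -7865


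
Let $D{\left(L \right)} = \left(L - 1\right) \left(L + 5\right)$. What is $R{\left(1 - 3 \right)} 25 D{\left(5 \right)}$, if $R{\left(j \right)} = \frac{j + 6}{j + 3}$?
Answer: $4000$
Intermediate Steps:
$R{\left(j \right)} = \frac{6 + j}{3 + j}$
$D{\left(L \right)} = \left(-1 + L\right) \left(5 + L\right)$
$R{\left(1 - 3 \right)} 25 D{\left(5 \right)} = \frac{6 + \left(1 - 3\right)}{3 + \left(1 - 3\right)} 25 \left(-5 + 5^{2} + 4 \cdot 5\right) = \frac{6 + \left(1 - 3\right)}{3 + \left(1 - 3\right)} 25 \left(-5 + 25 + 20\right) = \frac{6 - 2}{3 - 2} \cdot 25 \cdot 40 = 1^{-1} \cdot 4 \cdot 25 \cdot 40 = 1 \cdot 4 \cdot 25 \cdot 40 = 4 \cdot 25 \cdot 40 = 100 \cdot 40 = 4000$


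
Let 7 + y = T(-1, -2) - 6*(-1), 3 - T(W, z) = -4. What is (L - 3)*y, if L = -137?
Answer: -840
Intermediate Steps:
T(W, z) = 7 (T(W, z) = 3 - 1*(-4) = 3 + 4 = 7)
y = 6 (y = -7 + (7 - 6*(-1)) = -7 + (7 + 6) = -7 + 13 = 6)
(L - 3)*y = (-137 - 3)*6 = -140*6 = -840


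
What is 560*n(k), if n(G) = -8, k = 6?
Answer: -4480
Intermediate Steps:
560*n(k) = 560*(-8) = -4480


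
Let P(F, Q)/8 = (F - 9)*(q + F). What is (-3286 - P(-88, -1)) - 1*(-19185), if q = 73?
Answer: 4259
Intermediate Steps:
P(F, Q) = 8*(-9 + F)*(73 + F) (P(F, Q) = 8*((F - 9)*(73 + F)) = 8*((-9 + F)*(73 + F)) = 8*(-9 + F)*(73 + F))
(-3286 - P(-88, -1)) - 1*(-19185) = (-3286 - (-5256 + 8*(-88)² + 512*(-88))) - 1*(-19185) = (-3286 - (-5256 + 8*7744 - 45056)) + 19185 = (-3286 - (-5256 + 61952 - 45056)) + 19185 = (-3286 - 1*11640) + 19185 = (-3286 - 11640) + 19185 = -14926 + 19185 = 4259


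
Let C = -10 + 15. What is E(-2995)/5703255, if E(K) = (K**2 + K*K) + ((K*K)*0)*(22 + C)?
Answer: 3588010/1140651 ≈ 3.1456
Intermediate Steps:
C = 5
E(K) = 2*K**2 (E(K) = (K**2 + K*K) + ((K*K)*0)*(22 + 5) = (K**2 + K**2) + (K**2*0)*27 = 2*K**2 + 0*27 = 2*K**2 + 0 = 2*K**2)
E(-2995)/5703255 = (2*(-2995)**2)/5703255 = (2*8970025)*(1/5703255) = 17940050*(1/5703255) = 3588010/1140651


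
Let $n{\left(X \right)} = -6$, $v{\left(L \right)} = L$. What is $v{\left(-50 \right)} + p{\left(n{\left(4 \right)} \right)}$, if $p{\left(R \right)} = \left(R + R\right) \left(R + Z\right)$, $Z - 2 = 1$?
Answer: $-14$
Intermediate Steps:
$Z = 3$ ($Z = 2 + 1 = 3$)
$p{\left(R \right)} = 2 R \left(3 + R\right)$ ($p{\left(R \right)} = \left(R + R\right) \left(R + 3\right) = 2 R \left(3 + R\right)$)
$v{\left(-50 \right)} + p{\left(n{\left(4 \right)} \right)} = -50 + 2 \left(-6\right) \left(3 - 6\right) = -50 + 2 \left(-6\right) \left(-3\right) = -50 + 36 = -14$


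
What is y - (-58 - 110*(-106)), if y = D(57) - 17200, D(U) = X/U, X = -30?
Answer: -547248/19 ≈ -28803.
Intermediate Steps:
D(U) = -30/U
y = -326810/19 (y = -30/57 - 17200 = -30*1/57 - 17200 = -10/19 - 17200 = -326810/19 ≈ -17201.)
y - (-58 - 110*(-106)) = -326810/19 - (-58 - 110*(-106)) = -326810/19 - (-58 + 11660) = -326810/19 - 1*11602 = -326810/19 - 11602 = -547248/19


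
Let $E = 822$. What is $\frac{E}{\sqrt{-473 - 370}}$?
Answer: $- \frac{274 i \sqrt{843}}{281} \approx - 28.311 i$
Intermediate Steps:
$\frac{E}{\sqrt{-473 - 370}} = \frac{822}{\sqrt{-473 - 370}} = \frac{822}{\sqrt{-843}} = \frac{822}{i \sqrt{843}} = 822 \left(- \frac{i \sqrt{843}}{843}\right) = - \frac{274 i \sqrt{843}}{281}$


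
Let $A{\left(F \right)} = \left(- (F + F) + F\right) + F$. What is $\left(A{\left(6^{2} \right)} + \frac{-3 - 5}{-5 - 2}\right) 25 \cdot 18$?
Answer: $\frac{3600}{7} \approx 514.29$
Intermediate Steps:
$A{\left(F \right)} = 0$ ($A{\left(F \right)} = \left(- 2 F + F\right) + F = - F + F = 0$)
$\left(A{\left(6^{2} \right)} + \frac{-3 - 5}{-5 - 2}\right) 25 \cdot 18 = \left(0 + \frac{-3 - 5}{-5 - 2}\right) 25 \cdot 18 = \left(0 - \frac{8}{-7}\right) 25 \cdot 18 = \left(0 - - \frac{8}{7}\right) 25 \cdot 18 = \left(0 + \frac{8}{7}\right) 25 \cdot 18 = \frac{8}{7} \cdot 25 \cdot 18 = \frac{200}{7} \cdot 18 = \frac{3600}{7}$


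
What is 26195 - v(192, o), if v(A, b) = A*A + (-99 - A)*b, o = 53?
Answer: 4754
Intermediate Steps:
v(A, b) = A² + b*(-99 - A)
26195 - v(192, o) = 26195 - (192² - 99*53 - 1*192*53) = 26195 - (36864 - 5247 - 10176) = 26195 - 1*21441 = 26195 - 21441 = 4754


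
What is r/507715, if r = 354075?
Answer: 70815/101543 ≈ 0.69739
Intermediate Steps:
r/507715 = 354075/507715 = 354075*(1/507715) = 70815/101543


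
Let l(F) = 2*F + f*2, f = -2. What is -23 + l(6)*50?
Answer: 377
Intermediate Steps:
l(F) = -4 + 2*F (l(F) = 2*F - 2*2 = 2*F - 4 = -4 + 2*F)
-23 + l(6)*50 = -23 + (-4 + 2*6)*50 = -23 + (-4 + 12)*50 = -23 + 8*50 = -23 + 400 = 377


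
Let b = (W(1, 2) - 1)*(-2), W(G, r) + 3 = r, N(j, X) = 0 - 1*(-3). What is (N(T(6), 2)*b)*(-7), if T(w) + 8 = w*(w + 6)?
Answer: -84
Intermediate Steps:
T(w) = -8 + w*(6 + w) (T(w) = -8 + w*(w + 6) = -8 + w*(6 + w))
N(j, X) = 3 (N(j, X) = 0 + 3 = 3)
W(G, r) = -3 + r
b = 4 (b = ((-3 + 2) - 1)*(-2) = (-1 - 1)*(-2) = -2*(-2) = 4)
(N(T(6), 2)*b)*(-7) = (3*4)*(-7) = 12*(-7) = -84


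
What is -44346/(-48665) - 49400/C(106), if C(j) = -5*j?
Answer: 242755438/2579245 ≈ 94.119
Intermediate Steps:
-44346/(-48665) - 49400/C(106) = -44346/(-48665) - 49400/((-5*106)) = -44346*(-1/48665) - 49400/(-530) = 44346/48665 - 49400*(-1/530) = 44346/48665 + 4940/53 = 242755438/2579245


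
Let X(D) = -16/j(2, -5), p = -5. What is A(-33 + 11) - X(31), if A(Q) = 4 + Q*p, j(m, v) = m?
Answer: 122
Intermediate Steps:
X(D) = -8 (X(D) = -16/2 = -16*½ = -8)
A(Q) = 4 - 5*Q (A(Q) = 4 + Q*(-5) = 4 - 5*Q)
A(-33 + 11) - X(31) = (4 - 5*(-33 + 11)) - 1*(-8) = (4 - 5*(-22)) + 8 = (4 + 110) + 8 = 114 + 8 = 122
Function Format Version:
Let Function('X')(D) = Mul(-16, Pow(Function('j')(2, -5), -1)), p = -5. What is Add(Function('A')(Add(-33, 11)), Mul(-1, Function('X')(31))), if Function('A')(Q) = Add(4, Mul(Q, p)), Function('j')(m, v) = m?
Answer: 122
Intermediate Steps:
Function('X')(D) = -8 (Function('X')(D) = Mul(-16, Pow(2, -1)) = Mul(-16, Rational(1, 2)) = -8)
Function('A')(Q) = Add(4, Mul(-5, Q)) (Function('A')(Q) = Add(4, Mul(Q, -5)) = Add(4, Mul(-5, Q)))
Add(Function('A')(Add(-33, 11)), Mul(-1, Function('X')(31))) = Add(Add(4, Mul(-5, Add(-33, 11))), Mul(-1, -8)) = Add(Add(4, Mul(-5, -22)), 8) = Add(Add(4, 110), 8) = Add(114, 8) = 122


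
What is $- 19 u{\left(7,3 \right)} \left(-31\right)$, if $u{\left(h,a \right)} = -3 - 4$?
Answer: $-4123$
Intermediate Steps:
$u{\left(h,a \right)} = -7$
$- 19 u{\left(7,3 \right)} \left(-31\right) = \left(-19\right) \left(-7\right) \left(-31\right) = 133 \left(-31\right) = -4123$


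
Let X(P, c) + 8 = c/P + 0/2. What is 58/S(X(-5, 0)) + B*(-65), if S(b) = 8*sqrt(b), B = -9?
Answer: 585 - 29*I*sqrt(2)/16 ≈ 585.0 - 2.5633*I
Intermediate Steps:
X(P, c) = -8 + c/P (X(P, c) = -8 + (c/P + 0/2) = -8 + (c/P + 0*(1/2)) = -8 + (c/P + 0) = -8 + c/P)
58/S(X(-5, 0)) + B*(-65) = 58/((8*sqrt(-8 + 0/(-5)))) - 9*(-65) = 58/((8*sqrt(-8 + 0*(-1/5)))) + 585 = 58/((8*sqrt(-8 + 0))) + 585 = 58/((8*sqrt(-8))) + 585 = 58/((8*(2*I*sqrt(2)))) + 585 = 58/((16*I*sqrt(2))) + 585 = 58*(-I*sqrt(2)/32) + 585 = -29*I*sqrt(2)/16 + 585 = 585 - 29*I*sqrt(2)/16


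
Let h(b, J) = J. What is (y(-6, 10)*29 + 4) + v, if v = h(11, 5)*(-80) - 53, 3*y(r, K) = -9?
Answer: -536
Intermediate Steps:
y(r, K) = -3 (y(r, K) = (1/3)*(-9) = -3)
v = -453 (v = 5*(-80) - 53 = -400 - 53 = -453)
(y(-6, 10)*29 + 4) + v = (-3*29 + 4) - 453 = (-87 + 4) - 453 = -83 - 453 = -536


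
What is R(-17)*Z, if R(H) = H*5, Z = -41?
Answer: 3485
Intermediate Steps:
R(H) = 5*H
R(-17)*Z = (5*(-17))*(-41) = -85*(-41) = 3485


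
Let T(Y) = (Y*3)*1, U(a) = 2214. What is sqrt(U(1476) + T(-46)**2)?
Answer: 3*sqrt(2362) ≈ 145.80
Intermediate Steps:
T(Y) = 3*Y (T(Y) = (3*Y)*1 = 3*Y)
sqrt(U(1476) + T(-46)**2) = sqrt(2214 + (3*(-46))**2) = sqrt(2214 + (-138)**2) = sqrt(2214 + 19044) = sqrt(21258) = 3*sqrt(2362)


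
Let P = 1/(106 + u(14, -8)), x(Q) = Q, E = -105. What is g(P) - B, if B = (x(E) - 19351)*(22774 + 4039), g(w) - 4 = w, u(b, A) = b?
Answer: 62600847841/120 ≈ 5.2167e+8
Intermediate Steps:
P = 1/120 (P = 1/(106 + 14) = 1/120 ≈ 0.0083333)
g(w) = 4 + w
B = -521673728 (B = (-105 - 19351)*(22774 + 4039) = -19456*26813 = -521673728)
g(P) - B = (4 + 1/120) - 1*(-521673728) = 481/120 + 521673728 = 62600847841/120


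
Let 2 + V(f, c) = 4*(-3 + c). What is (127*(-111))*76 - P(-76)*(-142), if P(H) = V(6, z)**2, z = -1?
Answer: -1025364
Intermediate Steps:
V(f, c) = -14 + 4*c (V(f, c) = -2 + 4*(-3 + c) = -2 + (-12 + 4*c) = -14 + 4*c)
P(H) = 324 (P(H) = (-14 + 4*(-1))**2 = (-14 - 4)**2 = (-18)**2 = 324)
(127*(-111))*76 - P(-76)*(-142) = (127*(-111))*76 - 324*(-142) = -14097*76 - 1*(-46008) = -1071372 + 46008 = -1025364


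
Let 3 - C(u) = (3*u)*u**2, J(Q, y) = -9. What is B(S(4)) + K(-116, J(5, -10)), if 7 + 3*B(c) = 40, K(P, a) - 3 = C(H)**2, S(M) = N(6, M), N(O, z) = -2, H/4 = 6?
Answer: 1719677975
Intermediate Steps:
H = 24 (H = 4*6 = 24)
S(M) = -2
C(u) = 3 - 3*u**3 (C(u) = 3 - 3*u*u**2 = 3 - 3*u**3)
K(P, a) = 1719677964 (K(P, a) = 3 + (3 - 3*24**3)**2 = 3 + (3 - 3*13824)**2 = 3 + (3 - 41472)**2 = 3 + (-41469)**2 = 3 + 1719677961 = 1719677964)
B(c) = 11 (B(c) = -7/3 + (1/3)*40 = -7/3 + 40/3 = 11)
B(S(4)) + K(-116, J(5, -10)) = 11 + 1719677964 = 1719677975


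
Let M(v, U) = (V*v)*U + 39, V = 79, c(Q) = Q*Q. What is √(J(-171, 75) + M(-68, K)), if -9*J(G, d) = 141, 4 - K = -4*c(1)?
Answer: I*√386574/3 ≈ 207.25*I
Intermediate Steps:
c(Q) = Q²
K = 8 (K = 4 - (-4)*1² = 4 - (-4) = 4 - 1*(-4) = 4 + 4 = 8)
J(G, d) = -47/3 (J(G, d) = -⅑*141 = -47/3)
M(v, U) = 39 + 79*U*v (M(v, U) = (79*v)*U + 39 = 79*U*v + 39 = 39 + 79*U*v)
√(J(-171, 75) + M(-68, K)) = √(-47/3 + (39 + 79*8*(-68))) = √(-47/3 + (39 - 42976)) = √(-47/3 - 42937) = √(-128858/3) = I*√386574/3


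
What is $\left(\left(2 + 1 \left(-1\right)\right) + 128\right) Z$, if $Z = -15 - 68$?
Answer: $-10707$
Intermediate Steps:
$Z = -83$
$\left(\left(2 + 1 \left(-1\right)\right) + 128\right) Z = \left(\left(2 + 1 \left(-1\right)\right) + 128\right) \left(-83\right) = \left(\left(2 - 1\right) + 128\right) \left(-83\right) = \left(1 + 128\right) \left(-83\right) = 129 \left(-83\right) = -10707$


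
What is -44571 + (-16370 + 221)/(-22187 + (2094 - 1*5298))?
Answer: -1131686112/25391 ≈ -44570.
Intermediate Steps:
-44571 + (-16370 + 221)/(-22187 + (2094 - 1*5298)) = -44571 - 16149/(-22187 + (2094 - 5298)) = -44571 - 16149/(-22187 - 3204) = -44571 - 16149/(-25391) = -44571 - 16149*(-1/25391) = -44571 + 16149/25391 = -1131686112/25391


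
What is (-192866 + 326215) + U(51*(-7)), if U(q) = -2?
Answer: 133347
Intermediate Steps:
(-192866 + 326215) + U(51*(-7)) = (-192866 + 326215) - 2 = 133349 - 2 = 133347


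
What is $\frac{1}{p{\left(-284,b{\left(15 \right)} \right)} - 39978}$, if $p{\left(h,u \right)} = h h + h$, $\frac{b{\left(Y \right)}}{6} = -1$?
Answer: $\frac{1}{40394} \approx 2.4756 \cdot 10^{-5}$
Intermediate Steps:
$b{\left(Y \right)} = -6$ ($b{\left(Y \right)} = 6 \left(-1\right) = -6$)
$p{\left(h,u \right)} = h + h^{2}$ ($p{\left(h,u \right)} = h^{2} + h = h + h^{2}$)
$\frac{1}{p{\left(-284,b{\left(15 \right)} \right)} - 39978} = \frac{1}{- 284 \left(1 - 284\right) - 39978} = \frac{1}{\left(-284\right) \left(-283\right) - 39978} = \frac{1}{80372 - 39978} = \frac{1}{40394}$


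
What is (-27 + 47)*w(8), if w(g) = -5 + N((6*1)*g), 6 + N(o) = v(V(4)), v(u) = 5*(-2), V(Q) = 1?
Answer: -420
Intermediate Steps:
v(u) = -10
N(o) = -16 (N(o) = -6 - 10 = -16)
w(g) = -21 (w(g) = -5 - 16 = -21)
(-27 + 47)*w(8) = (-27 + 47)*(-21) = 20*(-21) = -420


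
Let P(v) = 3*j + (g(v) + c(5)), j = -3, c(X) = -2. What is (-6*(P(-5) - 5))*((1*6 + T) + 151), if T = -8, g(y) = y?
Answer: 18774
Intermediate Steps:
P(v) = -11 + v (P(v) = 3*(-3) + (v - 2) = -9 + (-2 + v) = -11 + v)
(-6*(P(-5) - 5))*((1*6 + T) + 151) = (-6*((-11 - 5) - 5))*((1*6 - 8) + 151) = (-6*(-16 - 5))*((6 - 8) + 151) = (-6*(-21))*(-2 + 151) = 126*149 = 18774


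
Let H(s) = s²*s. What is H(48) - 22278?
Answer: 88314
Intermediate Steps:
H(s) = s³
H(48) - 22278 = 48³ - 22278 = 110592 - 22278 = 88314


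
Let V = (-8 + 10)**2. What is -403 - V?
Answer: -407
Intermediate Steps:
V = 4 (V = 2**2 = 4)
-403 - V = -403 - 1*4 = -403 - 4 = -407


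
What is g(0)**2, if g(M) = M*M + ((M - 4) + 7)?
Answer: 9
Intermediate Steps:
g(M) = 3 + M + M**2 (g(M) = M**2 + ((-4 + M) + 7) = M**2 + (3 + M) = 3 + M + M**2)
g(0)**2 = (3 + 0 + 0**2)**2 = (3 + 0 + 0)**2 = 3**2 = 9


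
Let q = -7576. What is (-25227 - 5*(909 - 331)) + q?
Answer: -35693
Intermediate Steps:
(-25227 - 5*(909 - 331)) + q = (-25227 - 5*(909 - 331)) - 7576 = (-25227 - 5*578) - 7576 = (-25227 - 2890) - 7576 = -28117 - 7576 = -35693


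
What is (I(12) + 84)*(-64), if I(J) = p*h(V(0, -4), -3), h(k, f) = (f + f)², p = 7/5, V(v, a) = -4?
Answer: -43008/5 ≈ -8601.6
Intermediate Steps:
p = 7/5 (p = 7*(⅕) = 7/5 ≈ 1.4000)
h(k, f) = 4*f² (h(k, f) = (2*f)² = 4*f²)
I(J) = 252/5 (I(J) = 7*(4*(-3)²)/5 = 7*(4*9)/5 = (7/5)*36 = 252/5)
(I(12) + 84)*(-64) = (252/5 + 84)*(-64) = (672/5)*(-64) = -43008/5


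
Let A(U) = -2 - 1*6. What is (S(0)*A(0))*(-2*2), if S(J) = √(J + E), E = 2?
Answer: 32*√2 ≈ 45.255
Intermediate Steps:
S(J) = √(2 + J) (S(J) = √(J + 2) = √(2 + J))
A(U) = -8 (A(U) = -2 - 6 = -8)
(S(0)*A(0))*(-2*2) = (√(2 + 0)*(-8))*(-2*2) = (√2*(-8))*(-4) = -8*√2*(-4) = 32*√2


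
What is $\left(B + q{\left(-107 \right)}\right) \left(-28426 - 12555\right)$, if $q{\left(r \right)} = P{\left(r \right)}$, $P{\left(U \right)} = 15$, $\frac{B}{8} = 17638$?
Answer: $-5783197739$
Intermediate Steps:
$B = 141104$ ($B = 8 \cdot 17638 = 141104$)
$q{\left(r \right)} = 15$
$\left(B + q{\left(-107 \right)}\right) \left(-28426 - 12555\right) = \left(141104 + 15\right) \left(-28426 - 12555\right) = 141119 \left(-40981\right) = -5783197739$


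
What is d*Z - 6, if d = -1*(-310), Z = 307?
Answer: 95164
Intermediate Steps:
d = 310
d*Z - 6 = 310*307 - 6 = 95170 - 6 = 95164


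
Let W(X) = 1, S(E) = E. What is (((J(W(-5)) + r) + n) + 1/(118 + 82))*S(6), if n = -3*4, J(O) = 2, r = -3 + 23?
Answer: 6003/100 ≈ 60.030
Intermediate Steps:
r = 20
n = -12
(((J(W(-5)) + r) + n) + 1/(118 + 82))*S(6) = (((2 + 20) - 12) + 1/(118 + 82))*6 = ((22 - 12) + 1/200)*6 = (10 + 1/200)*6 = (2001/200)*6 = 6003/100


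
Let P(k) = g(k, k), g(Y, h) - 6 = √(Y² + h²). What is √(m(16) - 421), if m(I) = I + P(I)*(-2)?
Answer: √(-417 - 32*√2) ≈ 21.5*I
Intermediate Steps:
g(Y, h) = 6 + √(Y² + h²)
P(k) = 6 + √2*√(k²) (P(k) = 6 + √(k² + k²) = 6 + √(2*k²) = 6 + √2*√(k²))
m(I) = -12 + I - 2*√2*√(I²) (m(I) = I + (6 + √2*√(I²))*(-2) = I + (-12 - 2*√2*√(I²)) = -12 + I - 2*√2*√(I²))
√(m(16) - 421) = √((-12 + 16 - 2*√2*√(16²)) - 421) = √((-12 + 16 - 2*√2*√256) - 421) = √((-12 + 16 - 2*√2*16) - 421) = √((-12 + 16 - 32*√2) - 421) = √((4 - 32*√2) - 421) = √(-417 - 32*√2)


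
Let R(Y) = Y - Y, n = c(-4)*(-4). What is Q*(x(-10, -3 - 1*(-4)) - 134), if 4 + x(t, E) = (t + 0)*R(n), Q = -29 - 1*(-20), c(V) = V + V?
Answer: 1242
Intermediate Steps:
c(V) = 2*V
n = 32 (n = (2*(-4))*(-4) = -8*(-4) = 32)
R(Y) = 0
Q = -9 (Q = -29 + 20 = -9)
x(t, E) = -4 (x(t, E) = -4 + (t + 0)*0 = -4 + t*0 = -4 + 0 = -4)
Q*(x(-10, -3 - 1*(-4)) - 134) = -9*(-4 - 134) = -9*(-138) = 1242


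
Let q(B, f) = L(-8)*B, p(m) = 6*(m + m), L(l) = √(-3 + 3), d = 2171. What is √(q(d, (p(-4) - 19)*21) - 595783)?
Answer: I*√595783 ≈ 771.87*I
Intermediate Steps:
L(l) = 0 (L(l) = √0 = 0)
p(m) = 12*m (p(m) = 6*(2*m) = 12*m)
q(B, f) = 0 (q(B, f) = 0*B = 0)
√(q(d, (p(-4) - 19)*21) - 595783) = √(0 - 595783) = √(-595783) = I*√595783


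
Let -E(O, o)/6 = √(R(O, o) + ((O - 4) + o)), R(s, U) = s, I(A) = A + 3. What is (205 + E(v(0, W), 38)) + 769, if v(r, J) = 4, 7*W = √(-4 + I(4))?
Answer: 974 - 6*√42 ≈ 935.12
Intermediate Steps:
I(A) = 3 + A
W = √3/7 (W = √(-4 + (3 + 4))/7 = √(-4 + 7)/7 = √3/7 ≈ 0.24744)
E(O, o) = -6*√(-4 + o + 2*O) (E(O, o) = -6*√(O + ((O - 4) + o)) = -6*√(O + ((-4 + O) + o)) = -6*√(O + (-4 + O + o)) = -6*√(-4 + o + 2*O))
(205 + E(v(0, W), 38)) + 769 = (205 - 6*√(-4 + 38 + 2*4)) + 769 = (205 - 6*√(-4 + 38 + 8)) + 769 = (205 - 6*√42) + 769 = 974 - 6*√42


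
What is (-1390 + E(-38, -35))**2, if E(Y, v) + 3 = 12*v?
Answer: 3286969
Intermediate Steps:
E(Y, v) = -3 + 12*v
(-1390 + E(-38, -35))**2 = (-1390 + (-3 + 12*(-35)))**2 = (-1390 + (-3 - 420))**2 = (-1390 - 423)**2 = (-1813)**2 = 3286969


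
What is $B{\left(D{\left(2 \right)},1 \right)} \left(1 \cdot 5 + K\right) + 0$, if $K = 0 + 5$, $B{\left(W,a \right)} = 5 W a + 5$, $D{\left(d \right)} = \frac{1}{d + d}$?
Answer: $\frac{125}{2} \approx 62.5$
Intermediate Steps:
$D{\left(d \right)} = \frac{1}{2 d}$
$B{\left(W,a \right)} = 5 + 5 W a$ ($B{\left(W,a \right)} = 5 W a + 5 = 5 + 5 W a$)
$K = 5$
$B{\left(D{\left(2 \right)},1 \right)} \left(1 \cdot 5 + K\right) + 0 = \left(5 + 5 \frac{1}{2 \cdot 2} \cdot 1\right) \left(1 \cdot 5 + 5\right) + 0 = \left(5 + 5 \cdot \frac{1}{2} \cdot \frac{1}{2} \cdot 1\right) \left(5 + 5\right) + 0 = \left(5 + 5 \cdot \frac{1}{4} \cdot 1\right) 10 + 0 = \left(5 + \frac{5}{4}\right) 10 + 0 = \frac{25}{4} \cdot 10 + 0 = \frac{125}{2} + 0 = \frac{125}{2}$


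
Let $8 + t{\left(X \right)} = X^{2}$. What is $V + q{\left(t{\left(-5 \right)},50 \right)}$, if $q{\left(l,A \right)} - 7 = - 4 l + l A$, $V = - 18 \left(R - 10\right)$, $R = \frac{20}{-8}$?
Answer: $1014$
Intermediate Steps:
$R = - \frac{5}{2}$ ($R = 20 \left(- \frac{1}{8}\right) = - \frac{5}{2} \approx -2.5$)
$t{\left(X \right)} = -8 + X^{2}$
$V = 225$ ($V = - 18 \left(- \frac{5}{2} - 10\right) = \left(-18\right) \left(- \frac{25}{2}\right) = 225$)
$q{\left(l,A \right)} = 7 - 4 l + A l$ ($q{\left(l,A \right)} = 7 + \left(- 4 l + l A\right) = 7 + \left(- 4 l + A l\right) = 7 - 4 l + A l$)
$V + q{\left(t{\left(-5 \right)},50 \right)} = 225 + \left(7 - 4 \left(-8 + \left(-5\right)^{2}\right) + 50 \left(-8 + \left(-5\right)^{2}\right)\right) = 225 + \left(7 - 4 \left(-8 + 25\right) + 50 \left(-8 + 25\right)\right) = 225 + \left(7 - 68 + 50 \cdot 17\right) = 225 + \left(7 - 68 + 850\right) = 225 + 789 = 1014$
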